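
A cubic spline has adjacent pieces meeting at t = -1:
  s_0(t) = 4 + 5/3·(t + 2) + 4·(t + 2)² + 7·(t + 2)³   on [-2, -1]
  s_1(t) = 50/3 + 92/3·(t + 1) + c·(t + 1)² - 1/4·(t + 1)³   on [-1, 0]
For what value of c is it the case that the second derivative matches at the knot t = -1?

s_0''(t) = 8 + 42·(t + 2), so s_0''(-1) = 50. On the right, s_1''(-1) = 2c, so c = 25.

25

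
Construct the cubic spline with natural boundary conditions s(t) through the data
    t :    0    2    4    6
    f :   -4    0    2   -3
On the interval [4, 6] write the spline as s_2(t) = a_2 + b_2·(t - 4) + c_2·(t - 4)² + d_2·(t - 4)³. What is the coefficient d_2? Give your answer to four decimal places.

0.2167

Write M_i for s''(x_i). With h_i = 2, 2, 2 and divided differences Δ_i = 2, 1, -5/2, the continuity of s' gives the tridiagonal system
  2·M_0 + 8·M_1 + 2·M_2 = 6(Δ_1 - Δ_0) = -6
  2·M_1 + 8·M_2 + 2·M_3 = 6(Δ_2 - Δ_1) = -21
Natural end conditions: M_0 = M_3 = 0.
Forward elimination and back-substitution give M_0 = 0, M_1 = -1/10, M_2 = -13/5, M_3 = 0.
On [4, 6], with s_2(t) = a_2 + b_2·(t - 4) + c_2·(t - 4)² + d_2·(t - 4)³: c_2 = M_2/2 = -13/10, d_2 = (M_3 - M_2)/(6h_2) = 13/60, b_2 = Δ_2 - h_2(2M_2 + M_3)/6 = -23/30.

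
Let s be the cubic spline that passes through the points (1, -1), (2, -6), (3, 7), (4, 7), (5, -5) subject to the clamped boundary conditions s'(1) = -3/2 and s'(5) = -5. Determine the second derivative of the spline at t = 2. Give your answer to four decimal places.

Let M_i = s''(x_i). Step sizes h_i = 1, 1, 1, 1; slopes of the chords Δ_i = (y_(i+1) - y_i)/h_i = -5, 13, 0, -12.
  1·M_0 + 4·M_1 + 1·M_2 = 6(Δ_1 - Δ_0) = 108
  1·M_1 + 4·M_2 + 1·M_3 = 6(Δ_2 - Δ_1) = -78
  1·M_2 + 4·M_3 + 1·M_4 = 6(Δ_3 - Δ_2) = -72
Clamped end conditions give two more equations: 2h_0·M_0 + h_0·M_1 = 6(Δ_0 - s'(1)) = -21 and h_3·M_3 + 2h_3·M_4 = 6(s'(5) - Δ_3) = 42.
Forward elimination and back-substitution give M_0 = -1735/56, M_1 = 1147/28, M_2 = -199/8, M_3 = -545/28, M_4 = 1721/56.

40.9643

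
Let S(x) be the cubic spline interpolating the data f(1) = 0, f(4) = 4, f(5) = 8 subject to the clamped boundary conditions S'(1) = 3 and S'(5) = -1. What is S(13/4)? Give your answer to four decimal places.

1.6875

Let m_i = S''(x_i). Step sizes h_i = 3, 1; slopes of the chords Δ_i = (y_(i+1) - y_i)/h_i = 4/3, 4.
  3·m_0 + 8·m_1 + 1·m_2 = 6(Δ_1 - Δ_0) = 16
Clamped end conditions give two more equations: 2h_0·m_0 + h_0·m_1 = 6(Δ_0 - S'(1)) = -10 and h_1·m_1 + 2h_1·m_2 = 6(S'(5) - Δ_1) = -30.
Forward elimination and back-substitution give m_0 = -14/3, m_1 = 6, m_2 = -18.
On [1, 4], S(x) = 0 + 3·(x - 1) - 7/3·(x - 1)² + 16/27·(x - 1)³.
With (x - 1) = 9/4: S(13/4) = 27/16.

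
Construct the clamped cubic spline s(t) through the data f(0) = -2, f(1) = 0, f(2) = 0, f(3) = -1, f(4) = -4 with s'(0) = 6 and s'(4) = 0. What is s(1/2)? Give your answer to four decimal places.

-0.2500

Write σ_i for s''(x_i). With h_i = 1, 1, 1, 1 and divided differences Δ_i = 2, 0, -1, -3, the continuity of s' gives the tridiagonal system
  1·σ_0 + 4·σ_1 + 1·σ_2 = 6(Δ_1 - Δ_0) = -12
  1·σ_1 + 4·σ_2 + 1·σ_3 = 6(Δ_2 - Δ_1) = -6
  1·σ_2 + 4·σ_3 + 1·σ_4 = 6(Δ_3 - Δ_2) = -12
Clamped end conditions give two more equations: 2h_0·σ_0 + h_0·σ_1 = 6(Δ_0 - s'(0)) = -24 and h_3·σ_3 + 2h_3·σ_4 = 6(s'(4) - Δ_3) = 18.
Solving: σ_0 = -12, σ_1 = 0, σ_2 = 0, σ_3 = -6, σ_4 = 12.
On [0, 1], s(t) = -2 + 6·t - 6·t² + 2·t³.
With t = 1/2: s(1/2) = -1/4.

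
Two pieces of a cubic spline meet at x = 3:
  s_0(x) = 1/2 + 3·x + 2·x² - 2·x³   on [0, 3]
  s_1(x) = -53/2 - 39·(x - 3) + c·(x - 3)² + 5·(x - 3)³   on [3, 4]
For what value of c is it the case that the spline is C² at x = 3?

-16

s_0''(x) = 4 - 12·x, so s_0''(3) = -32. On the right, s_1''(3) = 2c, so c = -16.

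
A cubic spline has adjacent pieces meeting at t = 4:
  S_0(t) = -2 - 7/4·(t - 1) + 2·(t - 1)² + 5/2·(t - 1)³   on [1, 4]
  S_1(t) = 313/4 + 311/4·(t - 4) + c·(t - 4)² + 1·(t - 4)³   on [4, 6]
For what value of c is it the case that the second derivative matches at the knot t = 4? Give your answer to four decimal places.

24.5000

S_0''(t) = 4 + 15·(t - 1), so S_0''(4) = 49. On the right, S_1''(4) = 2c, so c = 49/2.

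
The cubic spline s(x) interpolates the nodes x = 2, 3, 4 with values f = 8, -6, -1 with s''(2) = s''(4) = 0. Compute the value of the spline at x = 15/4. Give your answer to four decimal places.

-3.3633

Put M_i = s'' at the i-th knot. Here h = (1, 1) and Δ = (-14, 5), so the interior equations h_(i-1)·M_(i-1) + 2(h_(i-1)+h_i)·M_i + h_i·M_(i+1) = 6(Δ_i − Δ_(i-1)) read
  1·M_0 + 4·M_1 + 1·M_2 = 6(Δ_1 - Δ_0) = 114
Natural end conditions: M_0 = M_2 = 0.
Solving: M_0 = 0, M_1 = 57/2, M_2 = 0.
On [3, 4], s(x) = -6 - 9/2·(x - 3) + 57/4·(x - 3)² - 19/4·(x - 3)³.
With (x - 3) = 3/4: s(15/4) = -861/256.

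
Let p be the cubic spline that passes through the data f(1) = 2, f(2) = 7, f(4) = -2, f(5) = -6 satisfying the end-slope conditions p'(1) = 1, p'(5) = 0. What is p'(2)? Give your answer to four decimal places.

3.5571

Write m_i for p''(x_i). With h_i = 1, 2, 1 and divided differences Δ_i = 5, -9/2, -4, the continuity of p' gives the tridiagonal system
  1·m_0 + 6·m_1 + 2·m_2 = 6(Δ_1 - Δ_0) = -57
  2·m_1 + 6·m_2 + 1·m_3 = 6(Δ_2 - Δ_1) = 3
Clamped end conditions give two more equations: 2h_0·m_0 + h_0·m_1 = 6(Δ_0 - p'(1)) = 24 and h_2·m_2 + 2h_2·m_3 = 6(p'(5) - Δ_2) = 24.
Solving the tridiagonal system: m_0 = 661/35, m_1 = -482/35, m_2 = 118/35, m_3 = 361/35.
On [2, 4], p'(x) = b_1 + 2c_1·(x - 2) + 3d_1·(x - 2)² with b_1 = Δ_1 - h_1(2m_1 + m_2)/6 = 249/70, c_1 = m_1/2 = -241/35, d_1 = (m_2 - m_1)/(6h_1) = 10/7. So p'(2) = 249/70.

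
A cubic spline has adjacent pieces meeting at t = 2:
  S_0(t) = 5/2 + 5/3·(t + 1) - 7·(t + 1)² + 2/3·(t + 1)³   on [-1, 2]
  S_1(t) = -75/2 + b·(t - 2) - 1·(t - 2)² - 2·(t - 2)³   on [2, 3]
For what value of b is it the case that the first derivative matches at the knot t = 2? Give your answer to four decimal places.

S_0'(t) = 5/3 - 14·(t + 1) + 2·(t + 1)², so S_0'(2) = -67/3. On the right, S_1'(2) = b, so b = -67/3.

-22.3333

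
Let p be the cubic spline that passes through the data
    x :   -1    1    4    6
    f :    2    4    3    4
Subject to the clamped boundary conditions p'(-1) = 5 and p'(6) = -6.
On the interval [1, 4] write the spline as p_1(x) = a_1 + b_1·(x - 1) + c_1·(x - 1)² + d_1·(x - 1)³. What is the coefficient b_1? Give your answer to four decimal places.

Let σ_i = p''(x_i). Step sizes h_i = 2, 3, 2; slopes of the chords Δ_i = (y_(i+1) - y_i)/h_i = 1, -1/3, 1/2.
  2·σ_0 + 10·σ_1 + 3·σ_2 = 6(Δ_1 - Δ_0) = -8
  3·σ_1 + 10·σ_2 + 2·σ_3 = 6(Δ_2 - Δ_1) = 5
Clamped end conditions give two more equations: 2h_0·σ_0 + h_0·σ_1 = 6(Δ_0 - p'(-1)) = -24 and h_2·σ_2 + 2h_2·σ_3 = 6(p'(6) - Δ_2) = -39.
Solving the tridiagonal system: σ_0 = -551/96, σ_1 = -25/48, σ_2 = 139/48, σ_3 = -1075/96.
On [1, 4], with p_1(x) = a_1 + b_1·(x - 1) + c_1·(x - 1)² + d_1·(x - 1)³: c_1 = σ_1/2 = -25/96, d_1 = (σ_2 - σ_1)/(6h_1) = 41/216, b_1 = Δ_1 - h_1(2σ_1 + σ_2)/6 = -121/96.

-1.2604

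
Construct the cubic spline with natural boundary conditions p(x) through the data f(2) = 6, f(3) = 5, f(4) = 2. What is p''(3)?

-3

Put σ_i = p'' at the i-th knot. Here h = (1, 1) and Δ = (-1, -3), so the interior equations h_(i-1)·σ_(i-1) + 2(h_(i-1)+h_i)·σ_i + h_i·σ_(i+1) = 6(Δ_i − Δ_(i-1)) read
  1·σ_0 + 4·σ_1 + 1·σ_2 = 6(Δ_1 - Δ_0) = -12
Natural end conditions: σ_0 = σ_2 = 0.
Solving: σ_0 = 0, σ_1 = -3, σ_2 = 0.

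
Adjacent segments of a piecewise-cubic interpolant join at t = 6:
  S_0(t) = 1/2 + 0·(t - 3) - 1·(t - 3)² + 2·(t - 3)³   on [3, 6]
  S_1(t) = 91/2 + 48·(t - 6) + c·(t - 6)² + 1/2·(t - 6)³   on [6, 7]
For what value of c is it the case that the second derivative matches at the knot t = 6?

17

S_0''(t) = -2 + 12·(t - 3), so S_0''(6) = 34. On the right, S_1''(6) = 2c, so c = 17.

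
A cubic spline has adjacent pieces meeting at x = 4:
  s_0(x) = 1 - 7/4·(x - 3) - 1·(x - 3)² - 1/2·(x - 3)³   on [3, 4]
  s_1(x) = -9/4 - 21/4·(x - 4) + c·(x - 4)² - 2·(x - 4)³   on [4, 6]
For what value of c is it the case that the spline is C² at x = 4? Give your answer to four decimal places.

s_0''(x) = -2 - 3·(x - 3), so s_0''(4) = -5. On the right, s_1''(4) = 2c, so c = -5/2.

-2.5000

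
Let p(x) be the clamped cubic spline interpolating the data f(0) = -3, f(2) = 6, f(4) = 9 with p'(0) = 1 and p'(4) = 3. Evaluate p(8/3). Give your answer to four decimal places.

Write m_i for p''(x_i). With h_i = 2, 2 and divided differences Δ_i = 9/2, 3/2, the continuity of p' gives the tridiagonal system
  2·m_0 + 8·m_1 + 2·m_2 = 6(Δ_1 - Δ_0) = -18
Clamped end conditions give two more equations: 2h_0·m_0 + h_0·m_1 = 6(Δ_0 - p'(0)) = 21 and h_1·m_1 + 2h_1·m_2 = 6(p'(4) - Δ_1) = 9.
Forward elimination and back-substitution give m_0 = 8, m_1 = -11/2, m_2 = 5.
On [2, 4], p(x) = 6 + 7/2·(x - 2) - 11/4·(x - 2)² + 7/8·(x - 2)³.
With (x - 2) = 2/3: p(8/3) = 199/27.

7.3704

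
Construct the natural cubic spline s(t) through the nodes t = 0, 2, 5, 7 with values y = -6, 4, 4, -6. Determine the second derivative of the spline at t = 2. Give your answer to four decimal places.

Let m_i = s''(x_i). Step sizes h_i = 2, 3, 2; slopes of the chords Δ_i = (y_(i+1) - y_i)/h_i = 5, 0, -5.
  2·m_0 + 10·m_1 + 3·m_2 = 6(Δ_1 - Δ_0) = -30
  3·m_1 + 10·m_2 + 2·m_3 = 6(Δ_2 - Δ_1) = -30
Natural end conditions: m_0 = m_3 = 0.
Solving the tridiagonal system: m_0 = 0, m_1 = -30/13, m_2 = -30/13, m_3 = 0.

-2.3077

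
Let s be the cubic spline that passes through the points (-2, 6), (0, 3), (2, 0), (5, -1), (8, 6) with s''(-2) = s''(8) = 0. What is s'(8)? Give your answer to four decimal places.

2.9571

Write M_i for s''(x_i). With h_i = 2, 2, 3, 3 and divided differences Δ_i = -3/2, -3/2, -1/3, 7/3, the continuity of s' gives the tridiagonal system
  2·M_0 + 8·M_1 + 2·M_2 = 6(Δ_1 - Δ_0) = 0
  2·M_1 + 10·M_2 + 3·M_3 = 6(Δ_2 - Δ_1) = 7
  3·M_2 + 12·M_3 + 3·M_4 = 6(Δ_3 - Δ_2) = 16
Natural end conditions: M_0 = M_4 = 0.
Forward elimination and back-substitution give M_0 = 0, M_1 = -3/35, M_2 = 12/35, M_3 = 131/105, M_4 = 0.
On [5, 8], s'(x) = b_3 + 2c_3·(x - 5) + 3d_3·(x - 5)² with b_3 = Δ_3 - h_3(2M_3 + M_4)/6 = 38/35, c_3 = M_3/2 = 131/210, d_3 = (M_4 - M_3)/(6h_3) = -131/1890. So s'(8) = 207/70.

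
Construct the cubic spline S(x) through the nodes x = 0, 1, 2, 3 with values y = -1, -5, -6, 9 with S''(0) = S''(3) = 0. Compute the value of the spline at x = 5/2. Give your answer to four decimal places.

With M_i denoting the second derivative at x_i, h_i = 1, 1, 1, and Δ_i = (y_(i+1) − y_i)/h_i = -4, -1, 15:
  1·M_0 + 4·M_1 + 1·M_2 = 6(Δ_1 - Δ_0) = 18
  1·M_1 + 4·M_2 + 1·M_3 = 6(Δ_2 - Δ_1) = 96
Natural end conditions: M_0 = M_3 = 0.
Hence M_0 = 0, M_1 = -8/5, M_2 = 122/5, M_3 = 0.
On [2, 3], S(x) = -6 + 103/15·(x - 2) + 61/5·(x - 2)² - 61/15·(x - 2)³.
With (x - 2) = 1/2: S(5/2) = -1/40.

-0.0250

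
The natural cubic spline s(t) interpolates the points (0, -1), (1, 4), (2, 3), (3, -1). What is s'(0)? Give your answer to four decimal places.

Put m_i = s'' at the i-th knot. Here h = (1, 1, 1) and Δ = (5, -1, -4), so the interior equations h_(i-1)·m_(i-1) + 2(h_(i-1)+h_i)·m_i + h_i·m_(i+1) = 6(Δ_i − Δ_(i-1)) read
  1·m_0 + 4·m_1 + 1·m_2 = 6(Δ_1 - Δ_0) = -36
  1·m_1 + 4·m_2 + 1·m_3 = 6(Δ_2 - Δ_1) = -18
Natural end conditions: m_0 = m_3 = 0.
Hence m_0 = 0, m_1 = -42/5, m_2 = -12/5, m_3 = 0.
On [0, 1], s'(t) = b_0 + 2c_0·t + 3d_0·t² with b_0 = Δ_0 - h_0(2m_0 + m_1)/6 = 32/5, c_0 = m_0/2 = 0, d_0 = (m_1 - m_0)/(6h_0) = -7/5. So s'(0) = 32/5.

6.4000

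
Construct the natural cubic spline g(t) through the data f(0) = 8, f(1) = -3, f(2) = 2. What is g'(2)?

Put σ_i = g'' at the i-th knot. Here h = (1, 1) and Δ = (-11, 5), so the interior equations h_(i-1)·σ_(i-1) + 2(h_(i-1)+h_i)·σ_i + h_i·σ_(i+1) = 6(Δ_i − Δ_(i-1)) read
  1·σ_0 + 4·σ_1 + 1·σ_2 = 6(Δ_1 - Δ_0) = 96
Natural end conditions: σ_0 = σ_2 = 0.
Solving the tridiagonal system: σ_0 = 0, σ_1 = 24, σ_2 = 0.
On [1, 2], g'(t) = b_1 + 2c_1·(t - 1) + 3d_1·(t - 1)² with b_1 = Δ_1 - h_1(2σ_1 + σ_2)/6 = -3, c_1 = σ_1/2 = 12, d_1 = (σ_2 - σ_1)/(6h_1) = -4. So g'(2) = 9.

9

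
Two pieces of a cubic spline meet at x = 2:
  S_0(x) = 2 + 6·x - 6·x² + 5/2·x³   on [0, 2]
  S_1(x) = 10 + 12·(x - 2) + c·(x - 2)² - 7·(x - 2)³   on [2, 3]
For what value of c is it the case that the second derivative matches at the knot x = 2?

S_0''(x) = -12 + 15·x, so S_0''(2) = 18. On the right, S_1''(2) = 2c, so c = 9.

9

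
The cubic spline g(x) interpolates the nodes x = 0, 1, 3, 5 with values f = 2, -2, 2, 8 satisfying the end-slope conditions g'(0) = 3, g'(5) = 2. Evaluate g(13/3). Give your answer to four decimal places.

Let m_i = g''(x_i). Step sizes h_i = 1, 2, 2; slopes of the chords Δ_i = (y_(i+1) - y_i)/h_i = -4, 2, 3.
  1·m_0 + 6·m_1 + 2·m_2 = 6(Δ_1 - Δ_0) = 36
  2·m_1 + 8·m_2 + 2·m_3 = 6(Δ_2 - Δ_1) = 6
Clamped end conditions give two more equations: 2h_0·m_0 + h_0·m_1 = 6(Δ_0 - g'(0)) = -42 and h_2·m_2 + 2h_2·m_3 = 6(g'(5) - Δ_2) = -6.
Hence m_0 = -610/23, m_1 = 254/23, m_2 = -43/23, m_3 = -13/23.
On [3, 5], g(x) = 2 + 102/23·(x - 3) - 43/46·(x - 3)² + 5/46·(x - 3)³.
With (x - 3) = 4/3: g(13/3) = 4042/621.

6.5089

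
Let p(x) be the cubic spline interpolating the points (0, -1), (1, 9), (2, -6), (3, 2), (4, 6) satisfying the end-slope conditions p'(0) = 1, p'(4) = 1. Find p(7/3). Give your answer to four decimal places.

Let M_i = p''(x_i). Step sizes h_i = 1, 1, 1, 1; slopes of the chords Δ_i = (y_(i+1) - y_i)/h_i = 10, -15, 8, 4.
  1·M_0 + 4·M_1 + 1·M_2 = 6(Δ_1 - Δ_0) = -150
  1·M_1 + 4·M_2 + 1·M_3 = 6(Δ_2 - Δ_1) = 138
  1·M_2 + 4·M_3 + 1·M_4 = 6(Δ_3 - Δ_2) = -24
Clamped end conditions give two more equations: 2h_0·M_0 + h_0·M_1 = 6(Δ_0 - p'(0)) = 54 and h_3·M_3 + 2h_3·M_4 = 6(p'(4) - Δ_3) = -18.
Hence M_0 = 1689/28, M_1 = -933/14, M_2 = 225/4, M_3 = -285/14, M_4 = 33/28.
On [2, 3], p(x) = -6 - 103/14·(x - 2) + 225/8·(x - 2)² - 715/56·(x - 2)³.
With (x - 2) = 1/3: p(7/3) = -4385/756.

-5.8003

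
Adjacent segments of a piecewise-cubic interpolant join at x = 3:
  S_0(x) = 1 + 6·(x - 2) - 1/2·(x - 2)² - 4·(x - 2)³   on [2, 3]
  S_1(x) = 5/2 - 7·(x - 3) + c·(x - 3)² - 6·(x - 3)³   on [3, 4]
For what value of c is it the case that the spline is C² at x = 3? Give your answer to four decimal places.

-12.5000

S_0''(x) = -1 - 24·(x - 2), so S_0''(3) = -25. On the right, S_1''(3) = 2c, so c = -25/2.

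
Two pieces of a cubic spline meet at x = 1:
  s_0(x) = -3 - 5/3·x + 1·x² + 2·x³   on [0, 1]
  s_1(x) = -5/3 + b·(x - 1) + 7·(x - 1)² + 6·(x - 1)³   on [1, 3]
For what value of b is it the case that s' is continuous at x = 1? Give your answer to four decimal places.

6.3333

s_0'(x) = -5/3 + 2·x + 6·x², so s_0'(1) = 19/3. On the right, s_1'(1) = b, so b = 19/3.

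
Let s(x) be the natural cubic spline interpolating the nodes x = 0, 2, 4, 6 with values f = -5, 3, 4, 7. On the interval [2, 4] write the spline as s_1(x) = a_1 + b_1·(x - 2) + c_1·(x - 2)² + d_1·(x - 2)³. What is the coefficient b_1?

Put M_i = s'' at the i-th knot. Here h = (2, 2, 2) and Δ = (4, 1/2, 3/2), so the interior equations h_(i-1)·M_(i-1) + 2(h_(i-1)+h_i)·M_i + h_i·M_(i+1) = 6(Δ_i − Δ_(i-1)) read
  2·M_0 + 8·M_1 + 2·M_2 = 6(Δ_1 - Δ_0) = -21
  2·M_1 + 8·M_2 + 2·M_3 = 6(Δ_2 - Δ_1) = 6
Natural end conditions: M_0 = M_3 = 0.
Solving the tridiagonal system: M_0 = 0, M_1 = -3, M_2 = 3/2, M_3 = 0.
On [2, 4], with s_1(x) = a_1 + b_1·(x - 2) + c_1·(x - 2)² + d_1·(x - 2)³: c_1 = M_1/2 = -3/2, d_1 = (M_2 - M_1)/(6h_1) = 3/8, b_1 = Δ_1 - h_1(2M_1 + M_2)/6 = 2.

2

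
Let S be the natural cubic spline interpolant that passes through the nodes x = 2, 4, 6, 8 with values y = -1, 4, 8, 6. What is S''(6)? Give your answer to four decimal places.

-2.3000

With M_i denoting the second derivative at x_i, h_i = 2, 2, 2, and Δ_i = (y_(i+1) − y_i)/h_i = 5/2, 2, -1:
  2·M_0 + 8·M_1 + 2·M_2 = 6(Δ_1 - Δ_0) = -3
  2·M_1 + 8·M_2 + 2·M_3 = 6(Δ_2 - Δ_1) = -18
Natural end conditions: M_0 = M_3 = 0.
Forward elimination and back-substitution give M_0 = 0, M_1 = 1/5, M_2 = -23/10, M_3 = 0.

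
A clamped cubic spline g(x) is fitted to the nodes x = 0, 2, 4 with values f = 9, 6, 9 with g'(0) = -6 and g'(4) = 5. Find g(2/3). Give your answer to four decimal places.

6.4074

Write m_i for g''(x_i). With h_i = 2, 2 and divided differences Δ_i = -3/2, 3/2, the continuity of g' gives the tridiagonal system
  2·m_0 + 8·m_1 + 2·m_2 = 6(Δ_1 - Δ_0) = 18
Clamped end conditions give two more equations: 2h_0·m_0 + h_0·m_1 = 6(Δ_0 - g'(0)) = 27 and h_1·m_1 + 2h_1·m_2 = 6(g'(4) - Δ_1) = 21.
Solving: m_0 = 29/4, m_1 = -1, m_2 = 23/4.
On [0, 2], g(x) = 9 - 6·x + 29/8·x² - 11/16·x³.
With x = 2/3: g(2/3) = 173/27.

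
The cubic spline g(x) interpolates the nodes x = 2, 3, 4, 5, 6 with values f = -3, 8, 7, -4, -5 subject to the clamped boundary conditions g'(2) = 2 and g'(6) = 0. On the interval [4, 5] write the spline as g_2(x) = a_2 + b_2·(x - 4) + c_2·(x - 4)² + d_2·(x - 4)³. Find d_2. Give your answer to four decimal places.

Let M_i = g''(x_i). Step sizes h_i = 1, 1, 1, 1; slopes of the chords Δ_i = (y_(i+1) - y_i)/h_i = 11, -1, -11, -1.
  1·M_0 + 4·M_1 + 1·M_2 = 6(Δ_1 - Δ_0) = -72
  1·M_1 + 4·M_2 + 1·M_3 = 6(Δ_2 - Δ_1) = -60
  1·M_2 + 4·M_3 + 1·M_4 = 6(Δ_3 - Δ_2) = 60
Clamped end conditions give two more equations: 2h_0·M_0 + h_0·M_1 = 6(Δ_0 - g'(2)) = 54 and h_3·M_3 + 2h_3·M_4 = 6(g'(6) - Δ_3) = 6.
Solving the tridiagonal system: M_0 = 274/7, M_1 = -170/7, M_2 = -14, M_3 = 142/7, M_4 = -50/7.
On [4, 5], with g_2(x) = a_2 + b_2·(x - 4) + c_2·(x - 4)² + d_2·(x - 4)³: c_2 = M_2/2 = -7, d_2 = (M_3 - M_2)/(6h_2) = 40/7, b_2 = Δ_2 - h_2(2M_2 + M_3)/6 = -68/7.

5.7143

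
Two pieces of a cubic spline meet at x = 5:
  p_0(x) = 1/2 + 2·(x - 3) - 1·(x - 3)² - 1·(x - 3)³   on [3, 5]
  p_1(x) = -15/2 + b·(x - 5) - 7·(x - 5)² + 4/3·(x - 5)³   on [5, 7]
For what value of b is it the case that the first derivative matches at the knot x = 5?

p_0'(x) = 2 - 2·(x - 3) - 3·(x - 3)², so p_0'(5) = -14. On the right, p_1'(5) = b, so b = -14.

-14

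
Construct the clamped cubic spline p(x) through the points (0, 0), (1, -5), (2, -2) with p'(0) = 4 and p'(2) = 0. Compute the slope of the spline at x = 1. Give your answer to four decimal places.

-2.5000

Write M_i for p''(x_i). With h_i = 1, 1 and divided differences Δ_i = -5, 3, the continuity of p' gives the tridiagonal system
  1·M_0 + 4·M_1 + 1·M_2 = 6(Δ_1 - Δ_0) = 48
Clamped end conditions give two more equations: 2h_0·M_0 + h_0·M_1 = 6(Δ_0 - p'(0)) = -54 and h_1·M_1 + 2h_1·M_2 = 6(p'(2) - Δ_1) = -18.
Solving: M_0 = -41, M_1 = 28, M_2 = -23.
On [1, 2], p'(x) = b_1 + 2c_1·(x - 1) + 3d_1·(x - 1)² with b_1 = Δ_1 - h_1(2M_1 + M_2)/6 = -5/2, c_1 = M_1/2 = 14, d_1 = (M_2 - M_1)/(6h_1) = -17/2. So p'(1) = -5/2.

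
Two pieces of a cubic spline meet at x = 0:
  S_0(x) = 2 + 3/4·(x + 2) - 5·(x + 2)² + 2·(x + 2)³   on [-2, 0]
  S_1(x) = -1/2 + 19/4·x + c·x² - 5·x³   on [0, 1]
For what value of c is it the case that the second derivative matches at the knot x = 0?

7

S_0''(x) = -10 + 12·(x + 2), so S_0''(0) = 14. On the right, S_1''(0) = 2c, so c = 7.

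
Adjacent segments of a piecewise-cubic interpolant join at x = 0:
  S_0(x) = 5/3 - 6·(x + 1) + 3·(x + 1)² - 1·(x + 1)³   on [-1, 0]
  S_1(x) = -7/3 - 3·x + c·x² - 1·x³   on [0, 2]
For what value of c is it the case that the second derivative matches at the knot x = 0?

0

S_0''(x) = 6 - 6·(x + 1), so S_0''(0) = 0. On the right, S_1''(0) = 2c, so c = 0.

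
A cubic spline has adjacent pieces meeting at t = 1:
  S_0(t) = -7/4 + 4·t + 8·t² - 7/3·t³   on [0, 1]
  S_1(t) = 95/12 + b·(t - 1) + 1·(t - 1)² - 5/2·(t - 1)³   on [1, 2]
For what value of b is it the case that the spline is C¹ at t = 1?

S_0'(t) = 4 + 16·t - 7·t², so S_0'(1) = 13. On the right, S_1'(1) = b, so b = 13.

13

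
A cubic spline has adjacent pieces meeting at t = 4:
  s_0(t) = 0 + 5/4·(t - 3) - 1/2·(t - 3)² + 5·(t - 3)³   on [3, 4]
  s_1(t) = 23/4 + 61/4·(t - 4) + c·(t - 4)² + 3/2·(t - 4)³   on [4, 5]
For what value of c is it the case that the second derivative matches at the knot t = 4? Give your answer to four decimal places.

s_0''(t) = -1 + 30·(t - 3), so s_0''(4) = 29. On the right, s_1''(4) = 2c, so c = 29/2.

14.5000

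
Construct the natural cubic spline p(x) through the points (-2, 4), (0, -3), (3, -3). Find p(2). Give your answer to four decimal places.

-3.9333

With M_i denoting the second derivative at x_i, h_i = 2, 3, and Δ_i = (y_(i+1) − y_i)/h_i = -7/2, 0:
  2·M_0 + 10·M_1 + 3·M_2 = 6(Δ_1 - Δ_0) = 21
Natural end conditions: M_0 = M_2 = 0.
Hence M_0 = 0, M_1 = 21/10, M_2 = 0.
On [0, 3], p(x) = -3 - 21/10·x + 21/20·x² - 7/60·x³.
With x = 2: p(2) = -59/15.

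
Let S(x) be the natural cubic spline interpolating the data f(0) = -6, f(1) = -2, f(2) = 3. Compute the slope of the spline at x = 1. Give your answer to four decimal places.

4.5000

Put M_i = S'' at the i-th knot. Here h = (1, 1) and Δ = (4, 5), so the interior equations h_(i-1)·M_(i-1) + 2(h_(i-1)+h_i)·M_i + h_i·M_(i+1) = 6(Δ_i − Δ_(i-1)) read
  1·M_0 + 4·M_1 + 1·M_2 = 6(Δ_1 - Δ_0) = 6
Natural end conditions: M_0 = M_2 = 0.
Solving: M_0 = 0, M_1 = 3/2, M_2 = 0.
On [1, 2], S'(x) = b_1 + 2c_1·(x - 1) + 3d_1·(x - 1)² with b_1 = Δ_1 - h_1(2M_1 + M_2)/6 = 9/2, c_1 = M_1/2 = 3/4, d_1 = (M_2 - M_1)/(6h_1) = -1/4. So S'(1) = 9/2.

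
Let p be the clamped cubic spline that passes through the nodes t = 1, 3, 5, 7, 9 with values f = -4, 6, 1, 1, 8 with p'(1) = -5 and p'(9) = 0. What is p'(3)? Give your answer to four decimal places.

4.0714

Put M_i = p'' at the i-th knot. Here h = (2, 2, 2, 2) and Δ = (5, -5/2, 0, 7/2), so the interior equations h_(i-1)·M_(i-1) + 2(h_(i-1)+h_i)·M_i + h_i·M_(i+1) = 6(Δ_i − Δ_(i-1)) read
  2·M_0 + 8·M_1 + 2·M_2 = 6(Δ_1 - Δ_0) = -45
  2·M_1 + 8·M_2 + 2·M_3 = 6(Δ_2 - Δ_1) = 15
  2·M_2 + 8·M_3 + 2·M_4 = 6(Δ_3 - Δ_2) = 21
Clamped end conditions give two more equations: 2h_0·M_0 + h_0·M_1 = 6(Δ_0 - p'(1)) = 60 and h_3·M_3 + 2h_3·M_4 = 6(p'(9) - Δ_3) = -21.
Forward elimination and back-substitution give M_0 = 293/14, M_1 = -83/7, M_2 = 4, M_3 = 47/14, M_4 = -97/14.
On [3, 5], p'(t) = b_1 + 2c_1·(t - 3) + 3d_1·(t - 3)² with b_1 = Δ_1 - h_1(2M_1 + M_2)/6 = 57/14, c_1 = M_1/2 = -83/14, d_1 = (M_2 - M_1)/(6h_1) = 37/28. So p'(3) = 57/14.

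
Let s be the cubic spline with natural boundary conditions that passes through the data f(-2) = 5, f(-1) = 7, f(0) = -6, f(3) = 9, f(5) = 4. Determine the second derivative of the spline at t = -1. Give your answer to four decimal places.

With M_i denoting the second derivative at x_i, h_i = 1, 1, 3, 2, and Δ_i = (y_(i+1) − y_i)/h_i = 2, -13, 5, -5/2:
  1·M_0 + 4·M_1 + 1·M_2 = 6(Δ_1 - Δ_0) = -90
  1·M_1 + 8·M_2 + 3·M_3 = 6(Δ_2 - Δ_1) = 108
  3·M_2 + 10·M_3 + 2·M_4 = 6(Δ_3 - Δ_2) = -45
Natural end conditions: M_0 = M_4 = 0.
Forward elimination and back-substitution give M_0 = 0, M_1 = -7605/274, M_2 = 2880/137, M_3 = -2961/274, M_4 = 0.

-27.7555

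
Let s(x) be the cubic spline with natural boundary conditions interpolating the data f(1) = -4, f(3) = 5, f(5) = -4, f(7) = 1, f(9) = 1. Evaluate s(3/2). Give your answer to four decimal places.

-0.3647

Let σ_i = s''(x_i). Step sizes h_i = 2, 2, 2, 2; slopes of the chords Δ_i = (y_(i+1) - y_i)/h_i = 9/2, -9/2, 5/2, 0.
  2·σ_0 + 8·σ_1 + 2·σ_2 = 6(Δ_1 - Δ_0) = -54
  2·σ_1 + 8·σ_2 + 2·σ_3 = 6(Δ_2 - Δ_1) = 42
  2·σ_2 + 8·σ_3 + 2·σ_4 = 6(Δ_3 - Δ_2) = -15
Natural end conditions: σ_0 = σ_4 = 0.
Forward elimination and back-substitution give σ_0 = 0, σ_1 = -993/112, σ_2 = 237/28, σ_3 = -447/112, σ_4 = 0.
On [1, 3], s(x) = -4 + 835/112·(x - 1) + 0·(x - 1)² - 331/448·(x - 1)³.
With (x - 1) = 1/2: s(3/2) = -1307/3584.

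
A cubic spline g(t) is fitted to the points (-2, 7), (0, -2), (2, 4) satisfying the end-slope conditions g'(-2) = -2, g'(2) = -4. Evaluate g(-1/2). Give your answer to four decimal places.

With m_i denoting the second derivative at x_i, h_i = 2, 2, and Δ_i = (y_(i+1) − y_i)/h_i = -9/2, 3:
  2·m_0 + 8·m_1 + 2·m_2 = 6(Δ_1 - Δ_0) = 45
Clamped end conditions give two more equations: 2h_0·m_0 + h_0·m_1 = 6(Δ_0 - g'(-2)) = -15 and h_1·m_1 + 2h_1·m_2 = 6(g'(2) - Δ_1) = -42.
Forward elimination and back-substitution give m_0 = -79/8, m_1 = 49/4, m_2 = -133/8.
On [-2, 0], g(t) = 7 - 2·(t + 2) - 79/16·(t + 2)² + 59/32·(t + 2)³.
With (t + 2) = 3/2: g(-1/2) = -227/256.

-0.8867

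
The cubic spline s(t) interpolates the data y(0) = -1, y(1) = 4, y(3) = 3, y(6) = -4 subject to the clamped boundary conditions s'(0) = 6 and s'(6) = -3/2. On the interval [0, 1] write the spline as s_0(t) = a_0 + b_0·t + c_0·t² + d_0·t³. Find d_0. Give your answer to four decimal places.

With m_i denoting the second derivative at x_i, h_i = 1, 2, 3, and Δ_i = (y_(i+1) − y_i)/h_i = 5, -1/2, -7/3:
  1·m_0 + 6·m_1 + 2·m_2 = 6(Δ_1 - Δ_0) = -33
  2·m_1 + 10·m_2 + 3·m_3 = 6(Δ_2 - Δ_1) = -11
Clamped end conditions give two more equations: 2h_0·m_0 + h_0·m_1 = 6(Δ_0 - s'(0)) = -6 and h_2·m_2 + 2h_2·m_3 = 6(s'(6) - Δ_2) = 5.
Forward elimination and back-substitution give m_0 = -1/3, m_1 = -16/3, m_2 = -1/3, m_3 = 1.
On [0, 1], with s_0(t) = a_0 + b_0·t + c_0·t² + d_0·t³: c_0 = m_0/2 = -1/6, d_0 = (m_1 - m_0)/(6h_0) = -5/6, b_0 = Δ_0 - h_0(2m_0 + m_1)/6 = 6.

-0.8333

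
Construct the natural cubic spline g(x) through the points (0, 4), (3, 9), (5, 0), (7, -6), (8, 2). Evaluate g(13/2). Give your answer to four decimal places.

Let M_i = g''(x_i). Step sizes h_i = 3, 2, 2, 1; slopes of the chords Δ_i = (y_(i+1) - y_i)/h_i = 5/3, -9/2, -3, 8.
  3·M_0 + 10·M_1 + 2·M_2 = 6(Δ_1 - Δ_0) = -37
  2·M_1 + 8·M_2 + 2·M_3 = 6(Δ_2 - Δ_1) = 9
  2·M_2 + 6·M_3 + 1·M_4 = 6(Δ_3 - Δ_2) = 66
Natural end conditions: M_0 = M_4 = 0.
Solving the tridiagonal system: M_0 = 0, M_1 = -46/13, M_2 = -21/26, M_3 = 293/26, M_4 = 0.
On [5, 7], g(x) = 0 - 485/78·(x - 5) - 21/52·(x - 5)² + 157/156·(x - 5)³.
With (x - 5) = 3/2: g(13/2) = -2845/416.

-6.8389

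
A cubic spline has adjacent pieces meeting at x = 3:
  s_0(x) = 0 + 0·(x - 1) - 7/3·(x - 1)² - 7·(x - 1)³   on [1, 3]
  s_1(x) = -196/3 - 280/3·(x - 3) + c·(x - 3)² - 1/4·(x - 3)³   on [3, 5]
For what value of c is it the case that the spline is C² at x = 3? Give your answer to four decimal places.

s_0''(x) = -14/3 - 42·(x - 1), so s_0''(3) = -266/3. On the right, s_1''(3) = 2c, so c = -133/3.

-44.3333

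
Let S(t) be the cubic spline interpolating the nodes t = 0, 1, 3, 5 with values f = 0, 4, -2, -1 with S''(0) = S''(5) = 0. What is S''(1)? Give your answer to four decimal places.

Write M_i for S''(x_i). With h_i = 1, 2, 2 and divided differences Δ_i = 4, -3, 1/2, the continuity of S' gives the tridiagonal system
  1·M_0 + 6·M_1 + 2·M_2 = 6(Δ_1 - Δ_0) = -42
  2·M_1 + 8·M_2 + 2·M_3 = 6(Δ_2 - Δ_1) = 21
Natural end conditions: M_0 = M_3 = 0.
Solving: M_0 = 0, M_1 = -189/22, M_2 = 105/22, M_3 = 0.

-8.5909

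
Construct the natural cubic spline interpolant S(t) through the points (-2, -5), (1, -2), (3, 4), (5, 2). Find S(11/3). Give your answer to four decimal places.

4.1910

Let m_i = S''(x_i). Step sizes h_i = 3, 2, 2; slopes of the chords Δ_i = (y_(i+1) - y_i)/h_i = 1, 3, -1.
  3·m_0 + 10·m_1 + 2·m_2 = 6(Δ_1 - Δ_0) = 12
  2·m_1 + 8·m_2 + 2·m_3 = 6(Δ_2 - Δ_1) = -24
Natural end conditions: m_0 = m_3 = 0.
Solving the tridiagonal system: m_0 = 0, m_1 = 36/19, m_2 = -66/19, m_3 = 0.
On [3, 5], S(t) = 4 + 25/19·(t - 3) - 33/19·(t - 3)² + 11/38·(t - 3)³.
With (t - 3) = 2/3: S(11/3) = 2150/513.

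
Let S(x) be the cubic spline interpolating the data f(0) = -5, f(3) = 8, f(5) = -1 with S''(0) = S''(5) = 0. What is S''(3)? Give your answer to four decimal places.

-5.3000

With M_i denoting the second derivative at x_i, h_i = 3, 2, and Δ_i = (y_(i+1) − y_i)/h_i = 13/3, -9/2:
  3·M_0 + 10·M_1 + 2·M_2 = 6(Δ_1 - Δ_0) = -53
Natural end conditions: M_0 = M_2 = 0.
Solving: M_0 = 0, M_1 = -53/10, M_2 = 0.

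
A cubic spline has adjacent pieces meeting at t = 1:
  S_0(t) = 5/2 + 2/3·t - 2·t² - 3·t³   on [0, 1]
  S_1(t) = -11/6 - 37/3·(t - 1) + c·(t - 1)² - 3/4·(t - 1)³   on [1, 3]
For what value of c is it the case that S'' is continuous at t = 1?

-11

S_0''(t) = -4 - 18·t, so S_0''(1) = -22. On the right, S_1''(1) = 2c, so c = -11.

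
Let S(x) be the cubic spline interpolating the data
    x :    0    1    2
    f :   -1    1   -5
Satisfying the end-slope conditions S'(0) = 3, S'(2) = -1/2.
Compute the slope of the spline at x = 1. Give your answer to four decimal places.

Put σ_i = S'' at the i-th knot. Here h = (1, 1) and Δ = (2, -6), so the interior equations h_(i-1)·σ_(i-1) + 2(h_(i-1)+h_i)·σ_i + h_i·σ_(i+1) = 6(Δ_i − Δ_(i-1)) read
  1·σ_0 + 4·σ_1 + 1·σ_2 = 6(Δ_1 - Δ_0) = -48
Clamped end conditions give two more equations: 2h_0·σ_0 + h_0·σ_1 = 6(Δ_0 - S'(0)) = -6 and h_1·σ_1 + 2h_1·σ_2 = 6(S'(2) - Δ_1) = 33.
Hence σ_0 = 29/4, σ_1 = -41/2, σ_2 = 107/4.
On [1, 2], S'(x) = b_1 + 2c_1·(x - 1) + 3d_1·(x - 1)² with b_1 = Δ_1 - h_1(2σ_1 + σ_2)/6 = -29/8, c_1 = σ_1/2 = -41/4, d_1 = (σ_2 - σ_1)/(6h_1) = 63/8. So S'(1) = -29/8.

-3.6250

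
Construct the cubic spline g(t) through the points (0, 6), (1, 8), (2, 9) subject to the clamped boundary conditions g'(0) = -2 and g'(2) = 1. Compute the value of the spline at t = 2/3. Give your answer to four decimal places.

Write m_i for g''(x_i). With h_i = 1, 1 and divided differences Δ_i = 2, 1, the continuity of g' gives the tridiagonal system
  1·m_0 + 4·m_1 + 1·m_2 = 6(Δ_1 - Δ_0) = -6
Clamped end conditions give two more equations: 2h_0·m_0 + h_0·m_1 = 6(Δ_0 - g'(0)) = 24 and h_1·m_1 + 2h_1·m_2 = 6(g'(2) - Δ_1) = 0.
Solving the tridiagonal system: m_0 = 15, m_1 = -6, m_2 = 3.
On [0, 1], g(t) = 6 - 2·t + 15/2·t² - 7/2·t³.
With t = 2/3: g(2/3) = 188/27.

6.9630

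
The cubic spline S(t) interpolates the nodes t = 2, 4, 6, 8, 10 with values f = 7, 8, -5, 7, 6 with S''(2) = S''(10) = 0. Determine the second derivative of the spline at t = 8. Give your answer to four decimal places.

Write M_i for S''(x_i). With h_i = 2, 2, 2, 2 and divided differences Δ_i = 1/2, -13/2, 6, -1/2, the continuity of S' gives the tridiagonal system
  2·M_0 + 8·M_1 + 2·M_2 = 6(Δ_1 - Δ_0) = -42
  2·M_1 + 8·M_2 + 2·M_3 = 6(Δ_2 - Δ_1) = 75
  2·M_2 + 8·M_3 + 2·M_4 = 6(Δ_3 - Δ_2) = -39
Natural end conditions: M_0 = M_4 = 0.
Hence M_0 = 0, M_1 = -969/112, M_2 = 381/28, M_3 = -927/112, M_4 = 0.

-8.2768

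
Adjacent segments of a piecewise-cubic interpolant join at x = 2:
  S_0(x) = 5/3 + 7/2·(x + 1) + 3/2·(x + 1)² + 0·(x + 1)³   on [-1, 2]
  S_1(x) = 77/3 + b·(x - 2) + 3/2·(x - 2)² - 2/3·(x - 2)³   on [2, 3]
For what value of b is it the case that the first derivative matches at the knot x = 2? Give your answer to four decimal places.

S_0'(x) = 7/2 + 3·(x + 1) + 0·(x + 1)², so S_0'(2) = 25/2. On the right, S_1'(2) = b, so b = 25/2.

12.5000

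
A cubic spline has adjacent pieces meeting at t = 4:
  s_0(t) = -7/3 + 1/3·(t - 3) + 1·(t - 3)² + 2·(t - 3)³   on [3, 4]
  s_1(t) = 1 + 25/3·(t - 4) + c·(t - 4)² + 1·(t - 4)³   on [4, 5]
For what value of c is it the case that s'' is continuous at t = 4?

s_0''(t) = 2 + 12·(t - 3), so s_0''(4) = 14. On the right, s_1''(4) = 2c, so c = 7.

7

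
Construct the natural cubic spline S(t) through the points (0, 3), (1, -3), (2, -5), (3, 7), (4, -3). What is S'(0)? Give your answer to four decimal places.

-5.6786

With M_i denoting the second derivative at x_i, h_i = 1, 1, 1, 1, and Δ_i = (y_(i+1) − y_i)/h_i = -6, -2, 12, -10:
  1·M_0 + 4·M_1 + 1·M_2 = 6(Δ_1 - Δ_0) = 24
  1·M_1 + 4·M_2 + 1·M_3 = 6(Δ_2 - Δ_1) = 84
  1·M_2 + 4·M_3 + 1·M_4 = 6(Δ_3 - Δ_2) = -132
Natural end conditions: M_0 = M_4 = 0.
Forward elimination and back-substitution give M_0 = 0, M_1 = -27/14, M_2 = 222/7, M_3 = -573/14, M_4 = 0.
On [0, 1], S'(t) = b_0 + 2c_0·t + 3d_0·t² with b_0 = Δ_0 - h_0(2M_0 + M_1)/6 = -159/28, c_0 = M_0/2 = 0, d_0 = (M_1 - M_0)/(6h_0) = -9/28. So S'(0) = -159/28.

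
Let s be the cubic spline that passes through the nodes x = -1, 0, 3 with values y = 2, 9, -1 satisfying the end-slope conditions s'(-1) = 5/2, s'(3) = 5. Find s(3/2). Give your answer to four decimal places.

With M_i denoting the second derivative at x_i, h_i = 1, 3, and Δ_i = (y_(i+1) − y_i)/h_i = 7, -10/3:
  1·M_0 + 8·M_1 + 3·M_2 = 6(Δ_1 - Δ_0) = -62
Clamped end conditions give two more equations: 2h_0·M_0 + h_0·M_1 = 6(Δ_0 - s'(-1)) = 27 and h_1·M_1 + 2h_1·M_2 = 6(s'(3) - Δ_1) = 50.
Forward elimination and back-substitution give M_0 = 175/8, M_1 = -67/4, M_2 = 401/24.
On [0, 3], s(x) = 9 + 81/16·x - 67/8·x² + 803/432·x³.
With x = 3/2: s(3/2) = 515/128.

4.0234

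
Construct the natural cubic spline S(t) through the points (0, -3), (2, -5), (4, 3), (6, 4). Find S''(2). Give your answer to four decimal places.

4.7000

Put σ_i = S'' at the i-th knot. Here h = (2, 2, 2) and Δ = (-1, 4, 1/2), so the interior equations h_(i-1)·σ_(i-1) + 2(h_(i-1)+h_i)·σ_i + h_i·σ_(i+1) = 6(Δ_i − Δ_(i-1)) read
  2·σ_0 + 8·σ_1 + 2·σ_2 = 6(Δ_1 - Δ_0) = 30
  2·σ_1 + 8·σ_2 + 2·σ_3 = 6(Δ_2 - Δ_1) = -21
Natural end conditions: σ_0 = σ_3 = 0.
Solving: σ_0 = 0, σ_1 = 47/10, σ_2 = -19/5, σ_3 = 0.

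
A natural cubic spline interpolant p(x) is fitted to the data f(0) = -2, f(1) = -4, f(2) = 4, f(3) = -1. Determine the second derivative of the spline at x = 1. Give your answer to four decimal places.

With M_i denoting the second derivative at x_i, h_i = 1, 1, 1, and Δ_i = (y_(i+1) − y_i)/h_i = -2, 8, -5:
  1·M_0 + 4·M_1 + 1·M_2 = 6(Δ_1 - Δ_0) = 60
  1·M_1 + 4·M_2 + 1·M_3 = 6(Δ_2 - Δ_1) = -78
Natural end conditions: M_0 = M_3 = 0.
Solving: M_0 = 0, M_1 = 106/5, M_2 = -124/5, M_3 = 0.

21.2000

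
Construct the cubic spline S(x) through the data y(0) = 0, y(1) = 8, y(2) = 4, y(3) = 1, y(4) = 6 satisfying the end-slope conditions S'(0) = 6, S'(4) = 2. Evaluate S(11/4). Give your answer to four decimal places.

Write M_i for S''(x_i). With h_i = 1, 1, 1, 1 and divided differences Δ_i = 8, -4, -3, 5, the continuity of S' gives the tridiagonal system
  1·M_0 + 4·M_1 + 1·M_2 = 6(Δ_1 - Δ_0) = -72
  1·M_1 + 4·M_2 + 1·M_3 = 6(Δ_2 - Δ_1) = 6
  1·M_2 + 4·M_3 + 1·M_4 = 6(Δ_3 - Δ_2) = 48
Clamped end conditions give two more equations: 2h_0·M_0 + h_0·M_1 = 6(Δ_0 - S'(0)) = 12 and h_3·M_3 + 2h_3·M_4 = 6(S'(4) - Δ_3) = -18.
Solving the tridiagonal system: M_0 = 247/14, M_1 = -163/7, M_2 = 7/2, M_3 = 107/7, M_4 = -233/14.
On [2, 3], S(x) = 4 - 47/7·(x - 2) + 7/4·(x - 2)² + 55/28·(x - 2)³.
With (x - 2) = 3/4: S(11/4) = 199/256.

0.7773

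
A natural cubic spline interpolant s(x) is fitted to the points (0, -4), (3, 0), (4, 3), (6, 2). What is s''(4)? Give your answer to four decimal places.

-3.7872

Write M_i for s''(x_i). With h_i = 3, 1, 2 and divided differences Δ_i = 4/3, 3, -1/2, the continuity of s' gives the tridiagonal system
  3·M_0 + 8·M_1 + 1·M_2 = 6(Δ_1 - Δ_0) = 10
  1·M_1 + 6·M_2 + 2·M_3 = 6(Δ_2 - Δ_1) = -21
Natural end conditions: M_0 = M_3 = 0.
Forward elimination and back-substitution give M_0 = 0, M_1 = 81/47, M_2 = -178/47, M_3 = 0.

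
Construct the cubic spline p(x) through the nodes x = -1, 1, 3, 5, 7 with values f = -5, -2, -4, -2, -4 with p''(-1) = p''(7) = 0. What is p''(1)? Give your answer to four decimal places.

-2.5446

Put m_i = p'' at the i-th knot. Here h = (2, 2, 2, 2) and Δ = (3/2, -1, 1, -1), so the interior equations h_(i-1)·m_(i-1) + 2(h_(i-1)+h_i)·m_i + h_i·m_(i+1) = 6(Δ_i − Δ_(i-1)) read
  2·m_0 + 8·m_1 + 2·m_2 = 6(Δ_1 - Δ_0) = -15
  2·m_1 + 8·m_2 + 2·m_3 = 6(Δ_2 - Δ_1) = 12
  2·m_2 + 8·m_3 + 2·m_4 = 6(Δ_3 - Δ_2) = -12
Natural end conditions: m_0 = m_4 = 0.
Forward elimination and back-substitution give m_0 = 0, m_1 = -285/112, m_2 = 75/28, m_3 = -243/112, m_4 = 0.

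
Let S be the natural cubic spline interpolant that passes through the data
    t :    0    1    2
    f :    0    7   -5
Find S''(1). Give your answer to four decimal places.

-28.5000

Write M_i for S''(x_i). With h_i = 1, 1 and divided differences Δ_i = 7, -12, the continuity of S' gives the tridiagonal system
  1·M_0 + 4·M_1 + 1·M_2 = 6(Δ_1 - Δ_0) = -114
Natural end conditions: M_0 = M_2 = 0.
Hence M_0 = 0, M_1 = -57/2, M_2 = 0.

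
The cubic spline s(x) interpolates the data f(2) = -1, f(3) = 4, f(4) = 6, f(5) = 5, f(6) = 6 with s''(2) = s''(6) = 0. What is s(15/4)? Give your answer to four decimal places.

5.8876

Let σ_i = s''(x_i). Step sizes h_i = 1, 1, 1, 1; slopes of the chords Δ_i = (y_(i+1) - y_i)/h_i = 5, 2, -1, 1.
  1·σ_0 + 4·σ_1 + 1·σ_2 = 6(Δ_1 - Δ_0) = -18
  1·σ_1 + 4·σ_2 + 1·σ_3 = 6(Δ_2 - Δ_1) = -18
  1·σ_2 + 4·σ_3 + 1·σ_4 = 6(Δ_3 - Δ_2) = 12
Natural end conditions: σ_0 = σ_4 = 0.
Solving: σ_0 = 0, σ_1 = -93/28, σ_2 = -33/7, σ_3 = 117/28, σ_4 = 0.
On [3, 4], s(x) = 4 + 109/28·(x - 3) - 93/56·(x - 3)² - 13/56·(x - 3)³.
With (x - 3) = 3/4: s(15/4) = 21101/3584.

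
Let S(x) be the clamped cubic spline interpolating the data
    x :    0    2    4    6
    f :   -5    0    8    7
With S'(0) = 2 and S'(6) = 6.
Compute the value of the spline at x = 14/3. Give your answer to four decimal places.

Write m_i for S''(x_i). With h_i = 2, 2, 2 and divided differences Δ_i = 5/2, 4, -1/2, the continuity of S' gives the tridiagonal system
  2·m_0 + 8·m_1 + 2·m_2 = 6(Δ_1 - Δ_0) = 9
  2·m_1 + 8·m_2 + 2·m_3 = 6(Δ_2 - Δ_1) = -27
Clamped end conditions give two more equations: 2h_0·m_0 + h_0·m_1 = 6(Δ_0 - S'(0)) = 3 and h_2·m_2 + 2h_2·m_3 = 6(S'(6) - Δ_2) = 39.
Solving: m_0 = -13/15, m_1 = 97/30, m_2 = -227/30, m_3 = 203/15.
On [4, 6], S(x) = 8 + 1/30·(x - 4) - 227/60·(x - 4)² + 211/120·(x - 4)³.
With (x - 4) = 2/3: S(14/3) = 2779/405.

6.8617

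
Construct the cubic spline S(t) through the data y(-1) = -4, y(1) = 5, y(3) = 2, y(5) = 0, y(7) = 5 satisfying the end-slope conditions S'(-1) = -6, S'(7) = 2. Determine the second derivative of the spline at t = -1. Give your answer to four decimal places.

20.9018

With m_i denoting the second derivative at x_i, h_i = 2, 2, 2, 2, and Δ_i = (y_(i+1) − y_i)/h_i = 9/2, -3/2, -1, 5/2:
  2·m_0 + 8·m_1 + 2·m_2 = 6(Δ_1 - Δ_0) = -36
  2·m_1 + 8·m_2 + 2·m_3 = 6(Δ_2 - Δ_1) = 3
  2·m_2 + 8·m_3 + 2·m_4 = 6(Δ_3 - Δ_2) = 21
Clamped end conditions give two more equations: 2h_0·m_0 + h_0·m_1 = 6(Δ_0 - S'(-1)) = 63 and h_3·m_3 + 2h_3·m_4 = 6(S'(7) - Δ_3) = -3.
Solving: m_0 = 2341/112, m_1 = -577/56, m_2 = 37/16, m_3 = 143/56, m_4 = -227/112.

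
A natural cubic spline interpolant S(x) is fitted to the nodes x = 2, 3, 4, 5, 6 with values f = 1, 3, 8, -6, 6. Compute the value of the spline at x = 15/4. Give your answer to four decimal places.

With m_i denoting the second derivative at x_i, h_i = 1, 1, 1, 1, and Δ_i = (y_(i+1) − y_i)/h_i = 2, 5, -14, 12:
  1·m_0 + 4·m_1 + 1·m_2 = 6(Δ_1 - Δ_0) = 18
  1·m_1 + 4·m_2 + 1·m_3 = 6(Δ_2 - Δ_1) = -114
  1·m_2 + 4·m_3 + 1·m_4 = 6(Δ_3 - Δ_2) = 156
Natural end conditions: m_0 = m_4 = 0.
Solving: m_0 = 0, m_1 = 63/4, m_2 = -45, m_3 = 201/4, m_4 = 0.
On [3, 4], S(x) = 3 + 29/4·(x - 3) + 63/8·(x - 3)² - 81/8·(x - 3)³.
With (x - 3) = 3/4: S(15/4) = 4401/512.

8.5957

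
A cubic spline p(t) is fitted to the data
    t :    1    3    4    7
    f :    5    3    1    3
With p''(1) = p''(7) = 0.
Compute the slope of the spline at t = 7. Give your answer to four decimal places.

1.7518

With σ_i denoting the second derivative at x_i, h_i = 2, 1, 3, and Δ_i = (y_(i+1) − y_i)/h_i = -1, -2, 2/3:
  2·σ_0 + 6·σ_1 + 1·σ_2 = 6(Δ_1 - Δ_0) = -6
  1·σ_1 + 8·σ_2 + 3·σ_3 = 6(Δ_2 - Δ_1) = 16
Natural end conditions: σ_0 = σ_3 = 0.
Solving the tridiagonal system: σ_0 = 0, σ_1 = -64/47, σ_2 = 102/47, σ_3 = 0.
On [4, 7], p'(t) = b_2 + 2c_2·(t - 4) + 3d_2·(t - 4)² with b_2 = Δ_2 - h_2(2σ_2 + σ_3)/6 = -212/141, c_2 = σ_2/2 = 51/47, d_2 = (σ_3 - σ_2)/(6h_2) = -17/141. So p'(7) = 247/141.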